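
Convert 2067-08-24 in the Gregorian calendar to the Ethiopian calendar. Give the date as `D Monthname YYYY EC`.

18 Nehase 2059 EC

Both dates share Julian Day Number 2476252; in the Ethiopian calendar that is 18 Nehase 2059 EC.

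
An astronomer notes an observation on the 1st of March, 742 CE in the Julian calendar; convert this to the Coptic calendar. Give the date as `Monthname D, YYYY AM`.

Both dates share Julian Day Number 1992133; in the Coptic calendar that is 5 Paremhat 458 AM.

Paremhat 5, 458 AM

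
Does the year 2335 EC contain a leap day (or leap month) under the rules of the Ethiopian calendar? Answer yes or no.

2335 mod 4 = 3; in the Ethiopian calendar a year is leap when year mod 4 = 3, so it is a leap year.

yes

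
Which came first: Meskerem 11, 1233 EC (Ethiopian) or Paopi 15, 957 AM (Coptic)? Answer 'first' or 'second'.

first

Converting both to JDN: 2174219 vs 2174253; the smaller is the first.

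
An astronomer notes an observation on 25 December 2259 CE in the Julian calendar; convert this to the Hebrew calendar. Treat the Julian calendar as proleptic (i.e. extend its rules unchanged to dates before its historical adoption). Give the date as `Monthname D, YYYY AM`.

Tevet 25, 6020 AM

Both dates share Julian Day Number 2546516; in the Hebrew calendar that is 25 Tevet 6020 AM.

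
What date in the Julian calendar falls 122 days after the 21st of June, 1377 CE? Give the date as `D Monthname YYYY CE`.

21 October 1377 CE

Counting 122 days forward from JDN 2224179 reaches JDN 2224301, which is 21 October 1377 CE.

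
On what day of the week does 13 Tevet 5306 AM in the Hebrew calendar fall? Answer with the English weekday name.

Equivalently 28 December 1545 Gregorian, JDN 2285721.
JDN 2285721 mod 7 = 4, and JDN 0 was a Monday, so this is a Friday.

Friday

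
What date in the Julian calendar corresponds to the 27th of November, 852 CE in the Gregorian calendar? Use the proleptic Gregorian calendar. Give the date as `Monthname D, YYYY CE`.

November 23, 852 CE

For dates in this range the Gregorian date is 4 days ahead of the Julian.
27 November 852 Gregorian − 4 days → 23 November 852 Julian.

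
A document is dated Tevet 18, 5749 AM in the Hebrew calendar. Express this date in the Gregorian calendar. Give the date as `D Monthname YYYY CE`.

26 December 1988 CE

Julian Day Number of the source date = 2447522.
Converting JDN 2447522 to the Gregorian calendar gives 26 December 1988 CE.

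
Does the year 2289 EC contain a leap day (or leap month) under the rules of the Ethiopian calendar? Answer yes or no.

no

2289 mod 4 = 1; in the Ethiopian calendar a year is leap when year mod 4 = 3, so it is a common year.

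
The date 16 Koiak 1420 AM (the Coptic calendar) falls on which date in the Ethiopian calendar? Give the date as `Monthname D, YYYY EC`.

Tahsas 16, 1696 EC

Julian Day Number of the source date = 2343425.
Converting JDN 2343425 to the Ethiopian calendar gives 16 Tahsas 1696 EC.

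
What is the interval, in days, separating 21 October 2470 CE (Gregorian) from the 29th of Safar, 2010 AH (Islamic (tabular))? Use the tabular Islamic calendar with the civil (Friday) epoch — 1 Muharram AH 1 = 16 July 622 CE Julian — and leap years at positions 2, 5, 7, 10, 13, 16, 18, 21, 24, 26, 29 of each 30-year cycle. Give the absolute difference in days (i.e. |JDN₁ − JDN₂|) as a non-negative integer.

First date → JDN 2623503; second date → JDN 2660421.
The interval is |2623503 − 2660421| = 36918 days.

36918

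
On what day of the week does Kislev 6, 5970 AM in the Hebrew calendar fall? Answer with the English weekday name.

Monday

In the Gregorian calendar this is 4 December 2209 (JDN 2528218).
JDN 2528218 mod 7 = 0, and JDN 0 was a Monday, so this is a Monday.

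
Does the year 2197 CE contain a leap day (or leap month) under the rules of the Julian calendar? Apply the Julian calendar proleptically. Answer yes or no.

no

2197 mod 4 = 1, so it is a common year in the Julian calendar.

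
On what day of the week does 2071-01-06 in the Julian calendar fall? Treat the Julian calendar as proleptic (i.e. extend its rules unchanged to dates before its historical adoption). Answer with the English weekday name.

Monday

This is JDN 2477496 (19 January 2071 Gregorian).
2477496 ≡ 0 (mod 7); counting from Monday = 0 gives Monday.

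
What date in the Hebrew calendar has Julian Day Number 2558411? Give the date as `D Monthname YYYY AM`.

19 Av 6052 AM

JDN 2558411 is 3 August 2292 in the Gregorian calendar.
In the Hebrew calendar that day is 19 Av 6052 AM.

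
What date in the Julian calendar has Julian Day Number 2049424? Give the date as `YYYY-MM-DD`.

The proleptic Gregorian equivalent of JDN 2049424 is 11 January 899.
In the Julian calendar that day is 0899-01-07.

0899-01-07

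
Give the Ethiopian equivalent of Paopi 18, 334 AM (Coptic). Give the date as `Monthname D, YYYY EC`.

Tikimt 18, 610 EC

Julian Day Number of the source date = 1946705.
Converting JDN 1946705 to the Ethiopian calendar gives 18 Tikimt 610 EC.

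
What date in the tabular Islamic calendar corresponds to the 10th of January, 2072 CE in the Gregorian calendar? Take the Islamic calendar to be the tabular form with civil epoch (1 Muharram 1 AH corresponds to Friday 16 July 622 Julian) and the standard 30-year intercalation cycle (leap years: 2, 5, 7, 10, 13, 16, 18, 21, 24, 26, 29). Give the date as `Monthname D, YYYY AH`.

Julian Day Number of the source date = 2477852.
Converting JDN 2477852 to the tabular Islamic calendar gives 19 Dhu al-Hijjah 1494 AH.

Dhu al-Hijjah 19, 1494 AH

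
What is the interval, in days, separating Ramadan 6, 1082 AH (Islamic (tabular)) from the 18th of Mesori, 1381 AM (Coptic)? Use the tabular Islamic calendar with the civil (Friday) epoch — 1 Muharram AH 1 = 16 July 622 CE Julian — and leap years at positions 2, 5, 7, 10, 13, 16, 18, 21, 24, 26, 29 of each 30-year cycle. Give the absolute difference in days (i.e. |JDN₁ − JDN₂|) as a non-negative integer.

2329

First date → JDN 2331751; second date → JDN 2329422.
The interval is |2331751 − 2329422| = 2329 days.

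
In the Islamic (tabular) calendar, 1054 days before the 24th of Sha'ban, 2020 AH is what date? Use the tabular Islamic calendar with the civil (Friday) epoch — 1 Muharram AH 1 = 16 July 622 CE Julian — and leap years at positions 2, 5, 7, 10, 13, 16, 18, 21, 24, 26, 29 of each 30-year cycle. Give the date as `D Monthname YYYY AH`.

4 Ramadan 2017 AH

The starting date is JDN 2664136; 2664136 − 1054 = 2663082.
JDN 2663082 corresponds to 4 Ramadan 2017 AH.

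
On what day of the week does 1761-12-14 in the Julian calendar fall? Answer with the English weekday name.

Friday

This is JDN 2364611 (25 December 1761 Gregorian).
2364611 ≡ 4 (mod 7); counting from Monday = 0 gives Friday.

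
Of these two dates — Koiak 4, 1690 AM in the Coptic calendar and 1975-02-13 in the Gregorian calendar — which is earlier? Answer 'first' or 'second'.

Converting both to JDN: 2442030 vs 2442457; the smaller is the first.

first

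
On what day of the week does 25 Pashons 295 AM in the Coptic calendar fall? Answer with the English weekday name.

Saturday

In the proleptic Gregorian calendar this is 22 May 579 (JDN 1932677).
1932677 ≡ 5 (mod 7); counting from Monday = 0 gives Saturday.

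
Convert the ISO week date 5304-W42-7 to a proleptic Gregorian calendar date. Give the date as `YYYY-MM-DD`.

ISO week 1 of 5304 is the week containing the first Thursday of 5304.
Week 42, day 7 (Sunday) lands on 5304-10-19.

5304-10-19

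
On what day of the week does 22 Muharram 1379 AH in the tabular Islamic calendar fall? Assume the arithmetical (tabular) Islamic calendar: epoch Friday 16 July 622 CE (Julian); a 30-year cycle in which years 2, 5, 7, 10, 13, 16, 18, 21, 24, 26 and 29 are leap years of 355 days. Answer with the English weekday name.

In the Gregorian calendar this is 28 July 1959 (JDN 2436778).
Since JDN mod 7 = 1 (0 = Monday), the day is Tuesday.

Tuesday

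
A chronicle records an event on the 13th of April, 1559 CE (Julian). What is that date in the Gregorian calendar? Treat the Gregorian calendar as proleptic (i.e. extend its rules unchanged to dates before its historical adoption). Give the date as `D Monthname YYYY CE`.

23 April 1559 CE

The Julian–Gregorian offset here is 10 days (Julian trailing).
13 April 1559 Julian + 10 days → 23 April 1559 Gregorian.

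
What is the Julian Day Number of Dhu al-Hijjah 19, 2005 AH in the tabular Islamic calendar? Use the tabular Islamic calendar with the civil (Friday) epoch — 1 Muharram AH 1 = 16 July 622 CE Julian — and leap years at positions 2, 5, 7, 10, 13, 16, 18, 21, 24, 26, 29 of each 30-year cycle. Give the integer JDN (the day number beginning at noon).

2658934

Equivalently 24 October 2567 (Gregorian).
JDN 2400001 is 17 November 1858 CE (Gregorian), MJD 0; the target day is +258933 days from there, so JDN = 2658934.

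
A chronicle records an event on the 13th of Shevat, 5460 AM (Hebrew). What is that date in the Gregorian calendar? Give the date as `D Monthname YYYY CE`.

2 February 1700 CE

Julian Day Number of the source date = 2342005.
Converting JDN 2342005 to the Gregorian calendar gives 2 February 1700 CE.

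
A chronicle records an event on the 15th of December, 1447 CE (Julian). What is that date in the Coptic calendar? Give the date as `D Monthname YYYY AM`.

Julian Day Number of the source date = 2249923.
Converting JDN 2249923 to the Coptic calendar gives 18 Koiak 1164 AM.

18 Koiak 1164 AM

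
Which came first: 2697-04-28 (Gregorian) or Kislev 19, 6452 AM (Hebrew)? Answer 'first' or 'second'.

second

Converting both to JDN: 2706237 vs 2704262; the smaller is the second.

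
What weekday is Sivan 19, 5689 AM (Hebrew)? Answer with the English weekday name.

Thursday

Equivalently 27 June 1929 Gregorian, JDN 2425790.
2425790 ≡ 3 (mod 7); counting from Monday = 0 gives Thursday.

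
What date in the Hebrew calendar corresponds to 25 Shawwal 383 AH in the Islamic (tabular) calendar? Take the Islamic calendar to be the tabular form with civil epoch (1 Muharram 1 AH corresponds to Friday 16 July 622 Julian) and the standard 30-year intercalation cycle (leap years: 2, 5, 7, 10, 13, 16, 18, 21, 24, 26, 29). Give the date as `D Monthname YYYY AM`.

Julian Day Number of the source date = 2084098.
Converting JDN 2084098 to the Hebrew calendar gives 27 Kislev 4754 AM.

27 Kislev 4754 AM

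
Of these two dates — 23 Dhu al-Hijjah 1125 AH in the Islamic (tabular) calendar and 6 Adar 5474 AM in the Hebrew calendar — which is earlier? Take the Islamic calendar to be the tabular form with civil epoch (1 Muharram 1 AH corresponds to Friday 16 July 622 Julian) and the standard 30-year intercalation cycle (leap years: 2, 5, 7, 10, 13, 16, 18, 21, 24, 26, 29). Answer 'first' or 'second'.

The two dates have Julian Day Numbers 2347095 and 2347137 respectively.
Since 2347095 < 2347137, the first date comes first.

first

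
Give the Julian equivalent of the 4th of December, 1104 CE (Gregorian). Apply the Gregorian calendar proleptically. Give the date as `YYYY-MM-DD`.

For dates in this range the Gregorian date is 7 days ahead of the Julian.
4 December 1104 Gregorian − 7 days → 27 November 1104 Julian.

1104-11-27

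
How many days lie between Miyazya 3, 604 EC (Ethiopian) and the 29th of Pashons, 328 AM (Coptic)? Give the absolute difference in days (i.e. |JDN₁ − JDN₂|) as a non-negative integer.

56

JDN of the first date = 1944679.
JDN of the second date = 1944735.
|1944735 − 1944679| = 56.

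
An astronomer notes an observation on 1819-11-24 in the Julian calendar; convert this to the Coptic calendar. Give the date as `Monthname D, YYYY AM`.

Hathor 27, 1536 AM

Both dates share Julian Day Number 2385775; in the Coptic calendar that is 27 Hathor 1536 AM.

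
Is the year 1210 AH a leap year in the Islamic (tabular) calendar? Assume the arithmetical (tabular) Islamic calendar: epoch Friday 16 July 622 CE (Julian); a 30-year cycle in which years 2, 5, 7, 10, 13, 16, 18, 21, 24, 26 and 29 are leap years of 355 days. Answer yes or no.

Year 1210 AH is year 10 of its 30-year cycle; leap positions are 2, 5, 7, 10, 13, 16, 18, 21, 24, 26, 29, so it is a leap year (355 days).

yes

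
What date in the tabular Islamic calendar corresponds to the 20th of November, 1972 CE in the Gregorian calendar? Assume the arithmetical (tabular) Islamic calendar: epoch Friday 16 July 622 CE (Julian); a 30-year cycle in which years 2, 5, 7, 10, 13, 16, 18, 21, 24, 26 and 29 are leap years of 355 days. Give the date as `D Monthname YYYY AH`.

13 Shawwal 1392 AH

Both dates share Julian Day Number 2441642; in the tabular Islamic calendar that is 13 Shawwal 1392 AH.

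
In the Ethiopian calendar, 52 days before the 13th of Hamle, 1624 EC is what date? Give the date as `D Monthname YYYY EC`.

JDN of the 13th of Hamle, 1624 EC = 2317334.
2317334 − 52 = 2317282.
JDN 2317282 in the Ethiopian calendar is 21 Ginbot 1624 EC.

21 Ginbot 1624 EC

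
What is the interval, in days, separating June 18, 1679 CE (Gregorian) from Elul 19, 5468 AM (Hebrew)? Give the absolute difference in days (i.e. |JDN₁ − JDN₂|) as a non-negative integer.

10670

JDN of the first date = 2334471.
JDN of the second date = 2345141.
|2345141 − 2334471| = 10670.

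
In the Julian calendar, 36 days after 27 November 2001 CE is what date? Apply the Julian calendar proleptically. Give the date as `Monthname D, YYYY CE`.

The starting date is JDN 2452254; 2452254 + 36 = 2452290.
JDN 2452290 corresponds to January 2, 2002 CE.

January 2, 2002 CE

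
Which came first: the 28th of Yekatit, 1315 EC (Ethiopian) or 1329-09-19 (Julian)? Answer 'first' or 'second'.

first

Converting both to JDN: 2204336 vs 2206737; the smaller is the first.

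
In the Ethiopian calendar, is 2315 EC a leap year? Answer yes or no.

2315 mod 4 = 3; in the Ethiopian calendar a year is leap when year mod 4 = 3, so it is a leap year.

yes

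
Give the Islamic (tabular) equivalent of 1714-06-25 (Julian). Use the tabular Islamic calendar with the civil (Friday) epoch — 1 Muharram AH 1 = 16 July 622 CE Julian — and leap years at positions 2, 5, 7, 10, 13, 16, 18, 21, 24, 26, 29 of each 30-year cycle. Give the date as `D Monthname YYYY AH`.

23 Jumada al-Thani 1126 AH

Julian Day Number of the source date = 2347272.
Converting JDN 2347272 to the tabular Islamic calendar gives 23 Jumada al-Thani 1126 AH.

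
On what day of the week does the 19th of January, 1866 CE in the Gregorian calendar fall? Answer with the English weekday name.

Friday

Since JDN mod 7 = 4 (0 = Monday), the day is Friday.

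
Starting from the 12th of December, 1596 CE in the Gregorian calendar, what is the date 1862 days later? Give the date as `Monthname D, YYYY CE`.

January 17, 1602 CE

JDN of the 12th of December, 1596 CE = 2304333.
2304333 + 1862 = 2306195.
JDN 2306195 in the Gregorian calendar is January 17, 1602 CE.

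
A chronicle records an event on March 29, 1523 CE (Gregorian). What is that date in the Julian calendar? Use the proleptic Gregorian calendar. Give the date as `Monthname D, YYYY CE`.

March 19, 1523 CE

The Julian–Gregorian offset here is 10 days (Julian trailing).
29 March 1523 Gregorian − 10 days → 19 March 1523 Julian.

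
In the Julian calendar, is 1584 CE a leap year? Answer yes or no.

1584 mod 4 = 0, so it is a leap year in the Julian calendar.

yes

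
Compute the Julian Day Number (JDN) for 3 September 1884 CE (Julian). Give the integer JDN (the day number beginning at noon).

2409435

Equivalently 15 September 1884 (Gregorian).
JDN 2400001 is 17 November 1858 CE (Gregorian), MJD 0; the target day is +9434 days from there, so JDN = 2409435.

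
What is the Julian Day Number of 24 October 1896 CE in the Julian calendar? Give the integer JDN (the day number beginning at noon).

In the Gregorian calendar the same day is 5 November 1896.
JDN 2299161 is 15 October 1582 CE (Gregorian); the target day is +114708 days from there, so JDN = 2413869.

2413869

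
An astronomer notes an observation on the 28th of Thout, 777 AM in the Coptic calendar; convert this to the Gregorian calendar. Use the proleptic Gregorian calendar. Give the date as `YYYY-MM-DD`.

1060-10-01

Julian Day Number of the source date = 2108491.
Converting JDN 2108491 to the Gregorian calendar gives 1 October 1060 CE.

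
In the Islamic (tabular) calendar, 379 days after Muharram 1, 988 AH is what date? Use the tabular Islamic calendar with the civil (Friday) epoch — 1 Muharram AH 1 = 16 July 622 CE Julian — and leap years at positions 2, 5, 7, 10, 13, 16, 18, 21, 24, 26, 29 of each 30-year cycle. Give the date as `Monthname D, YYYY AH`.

Muharram 26, 989 AH

The starting date is JDN 2298200; 2298200 + 379 = 2298579.
JDN 2298579 corresponds to Muharram 26, 989 AH.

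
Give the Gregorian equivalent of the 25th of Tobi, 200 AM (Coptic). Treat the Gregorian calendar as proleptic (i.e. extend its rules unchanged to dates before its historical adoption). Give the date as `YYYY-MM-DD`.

0484-01-22

Julian Day Number of the source date = 1897859.
Converting JDN 1897859 to the Gregorian calendar gives 22 January 484 CE.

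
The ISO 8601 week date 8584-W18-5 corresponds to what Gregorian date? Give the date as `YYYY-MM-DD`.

8584-04-30

ISO week 1 of 8584 is the week containing the first Thursday of 8584.
Week 18, day 5 (Friday) lands on 8584-04-30.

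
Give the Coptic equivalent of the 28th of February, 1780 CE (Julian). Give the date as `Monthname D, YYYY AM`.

Paremhat 3, 1496 AM

The source date corresponds to 10 March 1780 in the Gregorian calendar (JDN 2371261).
That day falls on 3 Paremhat 1496 AM in the Coptic calendar.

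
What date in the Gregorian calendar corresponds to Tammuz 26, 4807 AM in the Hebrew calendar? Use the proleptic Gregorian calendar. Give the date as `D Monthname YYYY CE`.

29 July 1047 CE

Both dates share Julian Day Number 2103678; in the Gregorian calendar that is 29 July 1047 CE.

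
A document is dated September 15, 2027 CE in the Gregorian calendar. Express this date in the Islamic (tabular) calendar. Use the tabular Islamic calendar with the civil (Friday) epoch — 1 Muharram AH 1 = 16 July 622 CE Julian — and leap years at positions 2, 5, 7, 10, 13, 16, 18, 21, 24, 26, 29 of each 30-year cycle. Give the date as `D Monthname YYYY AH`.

13 Rabi' al-Thani 1449 AH

Both dates share Julian Day Number 2461664; in the tabular Islamic calendar that is 13 Rabi' al-Thani 1449 AH.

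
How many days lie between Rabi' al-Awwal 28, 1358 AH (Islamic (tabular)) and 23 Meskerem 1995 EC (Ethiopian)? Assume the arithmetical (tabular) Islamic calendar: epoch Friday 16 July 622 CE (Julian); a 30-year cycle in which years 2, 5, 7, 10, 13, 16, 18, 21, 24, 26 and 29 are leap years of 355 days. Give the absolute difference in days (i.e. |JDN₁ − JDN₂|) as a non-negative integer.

23149

First date → JDN 2429402; second date → JDN 2452551.
The interval is |2429402 − 2452551| = 23149 days.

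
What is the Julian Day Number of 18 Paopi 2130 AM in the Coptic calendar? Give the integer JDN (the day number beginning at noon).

2602694

In the Gregorian calendar the same day is 31 October 2413.
JDN 2299161 is 15 October 1582 CE (Gregorian); the target day is +303533 days from there, so JDN = 2602694.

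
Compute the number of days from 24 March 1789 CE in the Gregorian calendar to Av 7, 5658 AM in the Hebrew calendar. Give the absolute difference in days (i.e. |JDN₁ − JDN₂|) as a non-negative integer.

39935

JDN of the first date = 2374562.
JDN of the second date = 2414497.
|2414497 − 2374562| = 39935.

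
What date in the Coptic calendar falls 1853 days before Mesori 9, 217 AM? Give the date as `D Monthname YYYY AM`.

12 Epip 212 AM

JDN of Mesori 9, 217 AM = 1904262.
1904262 − 1853 = 1902409.
JDN 1902409 in the Coptic calendar is 12 Epip 212 AM.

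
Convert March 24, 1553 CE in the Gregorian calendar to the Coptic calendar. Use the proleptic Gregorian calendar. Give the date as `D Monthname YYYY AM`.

Both dates share Julian Day Number 2288364; in the Coptic calendar that is 18 Paremhat 1269 AM.

18 Paremhat 1269 AM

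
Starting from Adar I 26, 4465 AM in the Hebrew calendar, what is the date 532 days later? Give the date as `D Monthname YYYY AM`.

27 Av 4466 AM

The starting date is JDN 1978615; 1978615 + 532 = 1979147.
JDN 1979147 corresponds to 27 Av 4466 AM.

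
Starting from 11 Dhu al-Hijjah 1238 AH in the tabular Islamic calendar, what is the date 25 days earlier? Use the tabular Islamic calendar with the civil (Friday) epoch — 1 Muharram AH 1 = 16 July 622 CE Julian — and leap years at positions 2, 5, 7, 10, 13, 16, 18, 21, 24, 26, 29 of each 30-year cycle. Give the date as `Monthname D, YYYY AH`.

Counting 25 days back from JDN 2387127 reaches JDN 2387102, which is Dhu al-Qa'dah 16, 1238 AH.

Dhu al-Qa'dah 16, 1238 AH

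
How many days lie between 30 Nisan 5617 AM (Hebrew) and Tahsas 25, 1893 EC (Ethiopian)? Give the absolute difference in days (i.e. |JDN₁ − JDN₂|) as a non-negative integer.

15959

First date → JDN 2399429; second date → JDN 2415388.
The interval is |2399429 − 2415388| = 15959 days.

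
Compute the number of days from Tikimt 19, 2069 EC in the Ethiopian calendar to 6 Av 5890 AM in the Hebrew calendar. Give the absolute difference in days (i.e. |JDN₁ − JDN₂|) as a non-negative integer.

JDN of the first date = 2479606.
JDN of the second date = 2499248.
|2499248 − 2479606| = 19642.

19642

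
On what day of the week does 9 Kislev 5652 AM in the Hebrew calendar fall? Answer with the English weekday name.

Thursday

In the Gregorian calendar this is 10 December 1891 (JDN 2412077).
Since JDN mod 7 = 3 (0 = Monday), the day is Thursday.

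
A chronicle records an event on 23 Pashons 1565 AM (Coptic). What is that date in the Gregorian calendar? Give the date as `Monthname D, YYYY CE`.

May 30, 1849 CE

Both dates share Julian Day Number 2396543; in the Gregorian calendar that is 30 May 1849 CE.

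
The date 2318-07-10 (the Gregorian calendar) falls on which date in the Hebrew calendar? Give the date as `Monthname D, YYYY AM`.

Julian Day Number of the source date = 2567882.
Converting JDN 2567882 to the Hebrew calendar gives 11 Tammuz 6078 AM.

Tammuz 11, 6078 AM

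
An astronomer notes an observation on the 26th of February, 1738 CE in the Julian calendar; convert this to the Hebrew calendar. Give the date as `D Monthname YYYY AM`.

Both dates share Julian Day Number 2355919; in the Hebrew calendar that is 17 Adar 5498 AM.

17 Adar 5498 AM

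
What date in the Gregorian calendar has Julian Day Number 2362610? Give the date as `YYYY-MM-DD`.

JDN 2451545 is 1 Jan 2000; 2362610 is −88935 days from there.

1756-07-03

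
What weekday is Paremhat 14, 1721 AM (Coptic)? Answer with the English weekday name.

Wednesday

This is JDN 2453453 (23 March 2005 Gregorian).
2453453 ≡ 2 (mod 7); counting from Monday = 0 gives Wednesday.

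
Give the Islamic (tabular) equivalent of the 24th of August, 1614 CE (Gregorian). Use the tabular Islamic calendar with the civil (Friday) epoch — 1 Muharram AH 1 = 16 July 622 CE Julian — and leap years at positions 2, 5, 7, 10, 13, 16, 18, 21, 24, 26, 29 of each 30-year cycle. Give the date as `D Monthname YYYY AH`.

Julian Day Number of the source date = 2310797.
Converting JDN 2310797 to the tabular Islamic calendar gives 18 Rajab 1023 AH.

18 Rajab 1023 AH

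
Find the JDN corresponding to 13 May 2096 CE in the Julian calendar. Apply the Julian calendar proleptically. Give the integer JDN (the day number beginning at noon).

2486755

In the Gregorian calendar the same day is 26 May 2096.
JDN 2400001 is 17 November 1858 CE (Gregorian), MJD 0; the target day is +86754 days from there, so JDN = 2486755.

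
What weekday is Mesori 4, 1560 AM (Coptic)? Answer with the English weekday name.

Friday

In the Gregorian calendar this is 9 August 1844 (JDN 2394788).
JDN 2394788 mod 7 = 4, and JDN 0 was a Monday, so this is a Friday.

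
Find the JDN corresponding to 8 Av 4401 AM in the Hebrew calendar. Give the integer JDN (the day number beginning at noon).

Equivalently 24 July 641 (proleptic Gregorian).
JDN 2299161 is 15 October 1582 CE (Gregorian); the target day is −343776 days from there, so JDN = 1955385.

1955385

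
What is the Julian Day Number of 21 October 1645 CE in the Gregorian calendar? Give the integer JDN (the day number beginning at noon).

2322178

JDN 2400001 is 17 November 1858 CE (Gregorian), MJD 0; the target day is −77823 days from there, so JDN = 2322178.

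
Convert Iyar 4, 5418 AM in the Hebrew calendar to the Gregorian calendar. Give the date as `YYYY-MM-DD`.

Both dates share Julian Day Number 2326759; in the Gregorian calendar that is 7 May 1658 CE.

1658-05-07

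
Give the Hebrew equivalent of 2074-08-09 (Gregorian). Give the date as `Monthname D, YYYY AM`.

Both dates share Julian Day Number 2478794; in the Hebrew calendar that is 16 Av 5834 AM.

Av 16, 5834 AM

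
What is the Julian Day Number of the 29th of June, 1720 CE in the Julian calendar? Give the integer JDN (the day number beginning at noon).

2349468

Equivalently 10 July 1720 (Gregorian).
JDN 2299161 is 15 October 1582 CE (Gregorian); the target day is +50307 days from there, so JDN = 2349468.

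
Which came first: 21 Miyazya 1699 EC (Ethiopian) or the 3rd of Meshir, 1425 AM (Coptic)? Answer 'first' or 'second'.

The two dates have Julian Day Numbers 2344645 and 2345298 respectively.
Since 2344645 < 2345298, the first date comes first.

first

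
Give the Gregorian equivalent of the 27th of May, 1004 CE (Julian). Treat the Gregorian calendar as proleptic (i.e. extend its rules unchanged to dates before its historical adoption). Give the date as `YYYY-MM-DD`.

1004-06-02

At this point the Julian calendar is 6 days behind the Gregorian.
27 May 1004 Julian + 6 days → 2 June 1004 Gregorian.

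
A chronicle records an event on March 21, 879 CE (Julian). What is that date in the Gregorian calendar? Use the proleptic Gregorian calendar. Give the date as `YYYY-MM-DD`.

0879-03-25

The Julian–Gregorian offset here is 4 days (Julian trailing).
21 March 879 Julian + 4 days → 25 March 879 Gregorian.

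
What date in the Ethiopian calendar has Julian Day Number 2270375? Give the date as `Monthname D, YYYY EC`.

The proleptic Gregorian equivalent of JDN 2270375 is 23 December 1503.
In the Ethiopian calendar that day is Tahsas 16, 1496 EC.

Tahsas 16, 1496 EC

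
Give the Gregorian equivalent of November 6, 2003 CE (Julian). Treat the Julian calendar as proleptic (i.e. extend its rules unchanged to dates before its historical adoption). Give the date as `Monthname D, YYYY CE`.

The Julian–Gregorian offset here is 13 days (Julian trailing).
6 November 2003 Julian + 13 days → 19 November 2003 Gregorian.

November 19, 2003 CE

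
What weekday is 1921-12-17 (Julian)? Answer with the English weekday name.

Equivalently 30 December 1921 Gregorian, JDN 2423054.
Since JDN mod 7 = 4 (0 = Monday), the day is Friday.

Friday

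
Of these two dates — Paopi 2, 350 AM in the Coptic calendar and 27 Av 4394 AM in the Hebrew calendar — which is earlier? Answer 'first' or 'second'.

Converting both to JDN: 1952533 vs 1952835; the smaller is the first.

first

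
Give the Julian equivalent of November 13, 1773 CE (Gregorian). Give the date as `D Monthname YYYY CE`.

For dates in this range the Gregorian date is 11 days ahead of the Julian.
13 November 1773 Gregorian − 11 days → 2 November 1773 Julian.

2 November 1773 CE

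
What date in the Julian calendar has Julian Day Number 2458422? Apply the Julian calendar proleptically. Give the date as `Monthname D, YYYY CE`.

JDN 2458422 is 30 October 2018 in the Gregorian calendar.
In the Julian calendar that day is October 17, 2018 CE.

October 17, 2018 CE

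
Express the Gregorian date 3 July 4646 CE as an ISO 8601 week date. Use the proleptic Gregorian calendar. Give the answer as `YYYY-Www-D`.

The weekday is Friday (ISO weekday 5).
That Friday belongs to ISO week 27 of ISO year 4646.

4646-W27-5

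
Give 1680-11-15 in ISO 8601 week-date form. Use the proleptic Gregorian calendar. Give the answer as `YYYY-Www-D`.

1680-W46-5

The weekday is Friday (ISO weekday 5).
That Friday belongs to ISO week 46 of ISO year 1680.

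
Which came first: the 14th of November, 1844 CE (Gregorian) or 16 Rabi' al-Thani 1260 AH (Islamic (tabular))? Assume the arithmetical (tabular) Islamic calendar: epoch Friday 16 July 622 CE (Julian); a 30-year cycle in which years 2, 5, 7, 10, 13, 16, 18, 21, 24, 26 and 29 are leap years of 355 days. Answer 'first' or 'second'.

The two dates have Julian Day Numbers 2394885 and 2394692 respectively.
Since 2394692 < 2394885, the second date comes first.

second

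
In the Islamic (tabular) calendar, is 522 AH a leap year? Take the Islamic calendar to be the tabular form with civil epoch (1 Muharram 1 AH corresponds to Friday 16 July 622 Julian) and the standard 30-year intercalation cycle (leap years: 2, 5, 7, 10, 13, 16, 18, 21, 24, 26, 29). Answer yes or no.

no

Year 522 AH is year 12 of its 30-year cycle; leap positions are 2, 5, 7, 10, 13, 16, 18, 21, 24, 26, 29, so it is a common year (354 days).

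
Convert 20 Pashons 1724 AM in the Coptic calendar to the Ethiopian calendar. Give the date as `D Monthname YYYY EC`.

20 Ginbot 2000 EC

Julian Day Number of the source date = 2454615.
Converting JDN 2454615 to the Ethiopian calendar gives 20 Ginbot 2000 EC.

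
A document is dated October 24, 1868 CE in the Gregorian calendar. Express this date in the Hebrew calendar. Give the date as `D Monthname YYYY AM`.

8 Cheshvan 5629 AM

Both dates share Julian Day Number 2403630; in the Hebrew calendar that is 8 Cheshvan 5629 AM.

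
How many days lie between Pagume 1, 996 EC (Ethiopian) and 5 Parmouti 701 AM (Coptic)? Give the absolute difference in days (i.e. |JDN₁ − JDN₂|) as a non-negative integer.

7086

JDN of the first date = 2088005.
JDN of the second date = 2080919.
|2080919 − 2088005| = 7086.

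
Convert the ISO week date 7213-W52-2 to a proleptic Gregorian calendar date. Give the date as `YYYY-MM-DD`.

ISO week 1 of 7213 is the week containing the first Thursday of 7213.
Week 52, day 2 (Tuesday) lands on 7213-12-24.

7213-12-24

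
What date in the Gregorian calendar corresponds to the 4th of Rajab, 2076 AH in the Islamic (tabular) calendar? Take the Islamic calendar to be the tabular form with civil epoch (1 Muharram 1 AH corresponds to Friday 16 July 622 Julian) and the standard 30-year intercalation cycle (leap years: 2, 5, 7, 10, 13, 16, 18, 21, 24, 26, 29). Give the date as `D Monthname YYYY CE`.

Julian Day Number of the source date = 2683931.
Converting JDN 2683931 to the Gregorian calendar gives 2 April 2636 CE.

2 April 2636 CE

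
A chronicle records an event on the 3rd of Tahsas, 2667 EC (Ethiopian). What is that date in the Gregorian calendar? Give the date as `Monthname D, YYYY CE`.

Julian Day Number of the source date = 2698069.
Converting JDN 2698069 to the Gregorian calendar gives 17 December 2674 CE.

December 17, 2674 CE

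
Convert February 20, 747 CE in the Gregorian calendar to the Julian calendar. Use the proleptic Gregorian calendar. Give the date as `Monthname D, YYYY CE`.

February 16, 747 CE

The Julian–Gregorian offset here is 4 days (Julian trailing).
20 February 747 Gregorian − 4 days → 16 February 747 Julian.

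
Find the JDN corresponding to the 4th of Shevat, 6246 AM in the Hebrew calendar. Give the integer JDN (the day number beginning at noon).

Equivalently 10 January 2486 (Gregorian).
JDN 2400001 is 17 November 1858 CE (Gregorian), MJD 0; the target day is +229062 days from there, so JDN = 2629063.

2629063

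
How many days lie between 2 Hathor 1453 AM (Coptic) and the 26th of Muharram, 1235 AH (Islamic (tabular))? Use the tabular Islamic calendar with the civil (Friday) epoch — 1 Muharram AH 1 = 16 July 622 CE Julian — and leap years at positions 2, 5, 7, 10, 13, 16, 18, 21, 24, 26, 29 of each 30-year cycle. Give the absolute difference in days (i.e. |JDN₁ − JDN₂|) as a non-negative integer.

First date → JDN 2355434; second date → JDN 2385753.
The interval is |2355434 − 2385753| = 30319 days.

30319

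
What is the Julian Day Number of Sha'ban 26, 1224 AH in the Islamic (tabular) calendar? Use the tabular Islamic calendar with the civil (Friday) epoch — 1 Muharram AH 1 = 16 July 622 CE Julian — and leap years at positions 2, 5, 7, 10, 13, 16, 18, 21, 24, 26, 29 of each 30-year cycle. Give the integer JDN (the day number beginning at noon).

Equivalently 6 October 1809 (Gregorian).
JDN 2299161 is 15 October 1582 CE (Gregorian); the target day is +82901 days from there, so JDN = 2382062.

2382062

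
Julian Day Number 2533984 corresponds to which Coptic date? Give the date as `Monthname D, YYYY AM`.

JDN 2533984 is 17 September 2225 in the Gregorian calendar.
In the Coptic calendar that day is Thout 5, 1942 AM.

Thout 5, 1942 AM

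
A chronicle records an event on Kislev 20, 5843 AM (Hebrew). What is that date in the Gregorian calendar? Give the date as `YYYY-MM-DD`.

2082-12-11

Both dates share Julian Day Number 2481840; in the Gregorian calendar that is 11 December 2082 CE.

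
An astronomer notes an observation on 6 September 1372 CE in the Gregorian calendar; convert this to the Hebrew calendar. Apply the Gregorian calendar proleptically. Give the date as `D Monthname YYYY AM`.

29 Elul 5132 AM

Julian Day Number of the source date = 2222422.
Converting JDN 2222422 to the Hebrew calendar gives 29 Elul 5132 AM.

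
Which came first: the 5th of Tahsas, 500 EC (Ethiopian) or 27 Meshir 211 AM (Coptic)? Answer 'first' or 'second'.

Converting both to JDN: 1906575 vs 1901908; the smaller is the second.

second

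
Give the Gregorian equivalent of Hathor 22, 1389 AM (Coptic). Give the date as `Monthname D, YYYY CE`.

November 28, 1672 CE

Both dates share Julian Day Number 2332078; in the Gregorian calendar that is 28 November 1672 CE.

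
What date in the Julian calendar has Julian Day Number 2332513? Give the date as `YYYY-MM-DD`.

The Gregorian equivalent of JDN 2332513 is 6 February 1674.
In the Julian calendar that day is 1674-01-27.

1674-01-27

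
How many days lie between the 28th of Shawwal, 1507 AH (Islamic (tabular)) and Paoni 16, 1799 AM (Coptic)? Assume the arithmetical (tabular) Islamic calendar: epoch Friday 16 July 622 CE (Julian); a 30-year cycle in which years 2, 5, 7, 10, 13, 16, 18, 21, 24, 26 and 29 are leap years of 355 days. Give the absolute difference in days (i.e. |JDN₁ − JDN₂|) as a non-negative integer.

375

First date → JDN 2482409; second date → JDN 2482034.
The interval is |2482409 − 2482034| = 375 days.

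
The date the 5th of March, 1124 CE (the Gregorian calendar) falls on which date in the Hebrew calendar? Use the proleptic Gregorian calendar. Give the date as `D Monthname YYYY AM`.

Both dates share Julian Day Number 2131656; in the Hebrew calendar that is 10 Adar 4884 AM.

10 Adar 4884 AM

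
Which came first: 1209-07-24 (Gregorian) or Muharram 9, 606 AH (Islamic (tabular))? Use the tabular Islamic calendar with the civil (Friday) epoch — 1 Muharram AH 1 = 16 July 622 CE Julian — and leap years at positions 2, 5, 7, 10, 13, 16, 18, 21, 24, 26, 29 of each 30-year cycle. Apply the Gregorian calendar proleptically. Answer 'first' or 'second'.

second

The two dates have Julian Day Numbers 2162843 and 2162840 respectively.
Since 2162840 < 2162843, the second date comes first.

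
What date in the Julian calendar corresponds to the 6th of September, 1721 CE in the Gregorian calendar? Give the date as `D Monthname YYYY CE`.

The Julian–Gregorian offset here is 11 days (Julian trailing).
6 September 1721 Gregorian − 11 days → 26 August 1721 Julian.

26 August 1721 CE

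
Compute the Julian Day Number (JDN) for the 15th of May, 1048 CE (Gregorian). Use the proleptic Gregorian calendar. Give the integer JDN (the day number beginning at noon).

2103969

JDN 2400001 is 17 November 1858 CE (Gregorian), MJD 0; the target day is −296032 days from there, so JDN = 2103969.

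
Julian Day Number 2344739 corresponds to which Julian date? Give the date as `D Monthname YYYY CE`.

19 July 1707 CE

The Gregorian equivalent of JDN 2344739 is 30 July 1707.
In the Julian calendar that day is 19 July 1707 CE.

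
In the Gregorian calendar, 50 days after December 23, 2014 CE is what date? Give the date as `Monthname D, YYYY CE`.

February 11, 2015 CE

The starting date is JDN 2457015; 2457015 + 50 = 2457065.
JDN 2457065 corresponds to February 11, 2015 CE.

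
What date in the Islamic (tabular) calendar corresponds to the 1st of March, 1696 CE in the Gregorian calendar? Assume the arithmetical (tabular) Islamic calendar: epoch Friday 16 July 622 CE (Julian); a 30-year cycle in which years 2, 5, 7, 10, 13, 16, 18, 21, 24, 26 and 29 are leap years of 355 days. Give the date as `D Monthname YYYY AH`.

26 Rajab 1107 AH

Both dates share Julian Day Number 2340572; in the tabular Islamic calendar that is 26 Rajab 1107 AH.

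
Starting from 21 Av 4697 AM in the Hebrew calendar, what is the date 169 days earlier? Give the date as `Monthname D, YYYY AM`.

Shevat 29, 4697 AM

Counting 169 days back from JDN 2063510 reaches JDN 2063341, which is Shevat 29, 4697 AM.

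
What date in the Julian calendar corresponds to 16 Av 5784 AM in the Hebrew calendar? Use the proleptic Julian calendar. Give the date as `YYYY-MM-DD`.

2024-08-07

The source date corresponds to 20 August 2024 in the Gregorian calendar (JDN 2460543).
That day falls on 7 August 2024 CE in the Julian calendar.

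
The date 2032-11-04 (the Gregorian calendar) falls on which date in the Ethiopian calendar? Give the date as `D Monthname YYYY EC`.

Julian Day Number of the source date = 2463541.
Converting JDN 2463541 to the Ethiopian calendar gives 25 Tikimt 2025 EC.

25 Tikimt 2025 EC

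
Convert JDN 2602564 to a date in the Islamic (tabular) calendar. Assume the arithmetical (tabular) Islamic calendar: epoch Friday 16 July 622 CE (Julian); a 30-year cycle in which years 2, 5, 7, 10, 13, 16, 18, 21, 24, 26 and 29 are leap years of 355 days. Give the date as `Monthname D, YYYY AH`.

The Gregorian equivalent of JDN 2602564 is 23 June 2413.
In the tabular Islamic calendar that day is Dhu al-Qa'dah 24, 1846 AH.

Dhu al-Qa'dah 24, 1846 AH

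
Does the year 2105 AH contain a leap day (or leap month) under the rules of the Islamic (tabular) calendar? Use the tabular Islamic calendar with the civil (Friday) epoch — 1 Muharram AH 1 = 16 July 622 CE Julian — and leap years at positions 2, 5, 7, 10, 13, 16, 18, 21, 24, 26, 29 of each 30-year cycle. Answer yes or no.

yes

Year 2105 AH is year 5 of its 30-year cycle; leap positions are 2, 5, 7, 10, 13, 16, 18, 21, 24, 26, 29, so it is a leap year (355 days).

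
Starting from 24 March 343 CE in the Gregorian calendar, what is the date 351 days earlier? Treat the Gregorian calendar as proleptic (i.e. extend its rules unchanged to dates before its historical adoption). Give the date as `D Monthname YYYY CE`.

The starting date is JDN 1846420; 1846420 − 351 = 1846069.
JDN 1846069 corresponds to 7 April 342 CE.

7 April 342 CE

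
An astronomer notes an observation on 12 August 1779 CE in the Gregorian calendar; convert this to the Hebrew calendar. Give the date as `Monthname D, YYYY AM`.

Julian Day Number of the source date = 2371050.
Converting JDN 2371050 to the Hebrew calendar gives 30 Av 5539 AM.

Av 30, 5539 AM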